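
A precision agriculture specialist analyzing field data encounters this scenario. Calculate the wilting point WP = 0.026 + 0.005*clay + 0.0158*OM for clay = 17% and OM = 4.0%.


WP = 0.026 + 0.005*17 + 0.0158*4.0
   = 0.026 + 0.0850 + 0.0632
   = 0.1742


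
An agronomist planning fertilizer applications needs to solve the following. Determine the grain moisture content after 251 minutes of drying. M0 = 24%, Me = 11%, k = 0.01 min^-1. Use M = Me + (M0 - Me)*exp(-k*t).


M = Me + (M0 - Me) * e^(-k*t)
  = 11 + (24 - 11) * e^(-0.01*251)
  = 11 + 13 * e^(-2.510)
  = 11 + 13 * 0.08127
  = 11 + 1.0565
  = 12.06%


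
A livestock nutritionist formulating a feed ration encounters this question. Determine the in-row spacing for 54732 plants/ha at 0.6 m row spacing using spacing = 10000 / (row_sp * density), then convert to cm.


spacing = 10000 / (row_sp * density)
        = 10000 / (0.6 * 54732)
        = 10000 / 32839.20
        = 0.30451 m = 30.45 cm


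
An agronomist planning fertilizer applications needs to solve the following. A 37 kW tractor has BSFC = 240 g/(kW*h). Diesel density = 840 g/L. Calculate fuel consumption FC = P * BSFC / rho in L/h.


FC = P * BSFC / rho_fuel
   = 37 * 240 / 840
   = 8880 / 840
   = 10.57 L/h


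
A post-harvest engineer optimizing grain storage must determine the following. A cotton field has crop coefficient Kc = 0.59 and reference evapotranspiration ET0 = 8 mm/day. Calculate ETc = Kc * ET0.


ETc = Kc * ET0
    = 0.59 * 8
    = 4.72 mm/day


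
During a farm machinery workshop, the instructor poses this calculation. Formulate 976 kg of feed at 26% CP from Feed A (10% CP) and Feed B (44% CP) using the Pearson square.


parts_A = CP_b - target = 44 - 26 = 18
parts_B = target - CP_a = 26 - 10 = 16
total_parts = 18 + 16 = 34
Feed A = 976 * 18 / 34 = 516.71 kg
Feed B = 976 * 16 / 34 = 459.29 kg

516.71 kg


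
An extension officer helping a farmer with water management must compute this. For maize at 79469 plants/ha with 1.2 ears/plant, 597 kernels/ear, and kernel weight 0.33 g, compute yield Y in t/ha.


Y = density * ears * kernels * kw
  = 79469 * 1.2 * 597 * 0.33 g/ha
  = 18787425.23 g/ha
  = 18787.43 kg/ha = 18.79 t/ha


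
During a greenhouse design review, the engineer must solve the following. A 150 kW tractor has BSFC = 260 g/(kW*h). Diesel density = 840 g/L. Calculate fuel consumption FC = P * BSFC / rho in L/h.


FC = P * BSFC / rho_fuel
   = 150 * 260 / 840
   = 39000 / 840
   = 46.43 L/h


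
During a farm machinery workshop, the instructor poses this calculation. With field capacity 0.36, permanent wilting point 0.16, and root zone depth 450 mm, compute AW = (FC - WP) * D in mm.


AW = (FC - WP) * D
   = (0.36 - 0.16) * 450
   = 0.20 * 450
   = 90 mm


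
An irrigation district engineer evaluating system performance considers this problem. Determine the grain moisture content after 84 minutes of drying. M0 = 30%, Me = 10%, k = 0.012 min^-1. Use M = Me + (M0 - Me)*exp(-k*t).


M = Me + (M0 - Me) * e^(-k*t)
  = 10 + (30 - 10) * e^(-0.012*84)
  = 10 + 20 * e^(-1.008)
  = 10 + 20 * 0.36495
  = 10 + 7.2990
  = 17.30%


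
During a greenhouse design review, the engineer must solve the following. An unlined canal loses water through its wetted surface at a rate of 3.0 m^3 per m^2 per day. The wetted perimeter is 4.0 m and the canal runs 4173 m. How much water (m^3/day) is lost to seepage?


S = C * P * L
  = 3.0 * 4.0 * 4173
  = 50076 m^3/day


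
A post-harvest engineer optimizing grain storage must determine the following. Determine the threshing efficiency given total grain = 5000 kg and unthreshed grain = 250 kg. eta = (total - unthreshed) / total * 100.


eta = (total - unthreshed) / total * 100
    = (5000 - 250) / 5000 * 100
    = 4750 / 5000 * 100
    = 95%


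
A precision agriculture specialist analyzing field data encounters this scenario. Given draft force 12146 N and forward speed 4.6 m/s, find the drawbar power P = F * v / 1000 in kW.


P = F * v / 1000
  = 12146 * 4.6 / 1000
  = 55871.60 / 1000
  = 55.87 kW


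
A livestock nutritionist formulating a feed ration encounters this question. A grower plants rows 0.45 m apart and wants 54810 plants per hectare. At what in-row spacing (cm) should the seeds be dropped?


spacing = 10000 / (row_sp * density)
        = 10000 / (0.45 * 54810)
        = 10000 / 24664.50
        = 0.40544 m = 40.54 cm


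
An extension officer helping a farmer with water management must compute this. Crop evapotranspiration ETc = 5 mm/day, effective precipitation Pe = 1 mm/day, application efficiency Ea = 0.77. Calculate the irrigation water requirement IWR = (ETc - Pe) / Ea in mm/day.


IWR = (ETc - Pe) / Ea
    = (5 - 1) / 0.77
    = 4 / 0.77
    = 5.19 mm/day


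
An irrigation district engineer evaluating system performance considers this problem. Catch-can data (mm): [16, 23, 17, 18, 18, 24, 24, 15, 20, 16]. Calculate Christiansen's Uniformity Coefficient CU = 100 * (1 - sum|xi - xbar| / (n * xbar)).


xbar = 191 / 10 = 19.100
sum|xi - xbar| = 29.200
CU = 100 * (1 - 29.200 / (10 * 19.100))
   = 100 * (1 - 0.1529)
   = 84.71%


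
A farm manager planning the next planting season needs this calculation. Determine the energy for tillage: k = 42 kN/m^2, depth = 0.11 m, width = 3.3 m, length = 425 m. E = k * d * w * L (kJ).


E = k * d * w * L
  = 42 * 0.11 * 3.3 * 425
  = 6479.55 kJ


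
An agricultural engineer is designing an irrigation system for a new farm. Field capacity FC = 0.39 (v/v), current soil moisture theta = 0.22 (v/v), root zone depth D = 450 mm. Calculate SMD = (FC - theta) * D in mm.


SMD = (FC - theta) * D
    = (0.39 - 0.22) * 450
    = 0.170 * 450
    = 76.50 mm


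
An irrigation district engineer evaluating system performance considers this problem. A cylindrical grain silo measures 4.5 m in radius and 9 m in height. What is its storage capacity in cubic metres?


V = pi * r^2 * h
  = pi * 4.5^2 * 9
  = pi * 20.25 * 9
  = 572.56 m^3


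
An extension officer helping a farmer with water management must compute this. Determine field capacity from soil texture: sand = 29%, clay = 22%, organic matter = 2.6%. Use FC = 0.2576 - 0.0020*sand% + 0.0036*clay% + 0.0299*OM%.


FC = 0.2576 - 0.0020*29 + 0.0036*22 + 0.0299*2.6
   = 0.2576 - 0.0580 + 0.0792 + 0.0777
   = 0.3565


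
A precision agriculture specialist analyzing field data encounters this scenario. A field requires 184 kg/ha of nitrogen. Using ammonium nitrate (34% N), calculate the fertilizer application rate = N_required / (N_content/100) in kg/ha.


Rate = N_required / (N_content / 100)
     = 184 / (34 / 100)
     = 184 / 0.34
     = 541.18 kg/ha


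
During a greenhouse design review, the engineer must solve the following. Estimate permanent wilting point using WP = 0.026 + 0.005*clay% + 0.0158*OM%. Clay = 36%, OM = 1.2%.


WP = 0.026 + 0.005*36 + 0.0158*1.2
   = 0.026 + 0.1800 + 0.0190
   = 0.2250


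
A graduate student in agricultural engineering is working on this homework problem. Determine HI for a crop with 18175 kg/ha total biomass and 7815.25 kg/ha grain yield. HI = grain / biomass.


HI = grain_yield / biomass
   = 7815.25 / 18175
   = 0.43


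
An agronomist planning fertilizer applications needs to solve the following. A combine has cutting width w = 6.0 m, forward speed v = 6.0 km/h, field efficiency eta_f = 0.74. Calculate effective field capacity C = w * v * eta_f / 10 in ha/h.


C = w * v * eta_f / 10
  = 6.0 * 6.0 * 0.74 / 10
  = 26.64 / 10
  = 2.66 ha/h


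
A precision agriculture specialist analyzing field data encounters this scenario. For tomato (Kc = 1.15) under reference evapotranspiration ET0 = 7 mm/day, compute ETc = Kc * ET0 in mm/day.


ETc = Kc * ET0
    = 1.15 * 7
    = 8.05 mm/day


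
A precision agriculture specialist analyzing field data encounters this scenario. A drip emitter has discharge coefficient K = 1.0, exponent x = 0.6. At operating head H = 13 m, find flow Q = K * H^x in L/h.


Q = K * H^x
  = 1.0 * 13^0.6
  = 1.0 * 4.6598
  = 4.66 L/h


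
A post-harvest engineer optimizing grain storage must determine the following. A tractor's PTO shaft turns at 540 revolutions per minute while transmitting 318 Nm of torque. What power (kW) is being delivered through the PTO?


P = 2*pi*n*T / 60000
  = 2*pi * 540 * 318 / 60000
  = 1078948.58 / 60000
  = 17.98 kW


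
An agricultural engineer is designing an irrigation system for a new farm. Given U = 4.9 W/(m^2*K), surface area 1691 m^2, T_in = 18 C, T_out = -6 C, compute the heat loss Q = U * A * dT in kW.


dT = 18 - (-6) = 24 K
Q = U * A * dT
  = 4.9 * 1691 * 24
  = 198861.60 W = 198.86 kW


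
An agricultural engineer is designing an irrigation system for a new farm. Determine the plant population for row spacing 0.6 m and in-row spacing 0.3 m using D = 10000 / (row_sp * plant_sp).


D = 10000 / (row_sp * plant_sp)
  = 10000 / (0.6 * 0.3)
  = 10000 / 0.1800
  = 55555.56 plants/ha


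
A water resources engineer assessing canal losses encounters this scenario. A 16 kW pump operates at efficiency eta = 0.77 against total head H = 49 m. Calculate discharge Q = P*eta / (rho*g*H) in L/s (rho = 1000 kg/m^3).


Q = (P * 1000 * eta) / (rho * g * H)
  = (16 * 1000 * 0.77) / (1000 * 9.81 * 49)
  = 12320 / 480690
  = 0.02563 m^3/s = 25.63 L/s


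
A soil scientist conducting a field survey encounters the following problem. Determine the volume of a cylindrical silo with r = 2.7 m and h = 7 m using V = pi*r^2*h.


V = pi * r^2 * h
  = pi * 2.7^2 * 7
  = pi * 7.29 * 7
  = 160.32 m^3


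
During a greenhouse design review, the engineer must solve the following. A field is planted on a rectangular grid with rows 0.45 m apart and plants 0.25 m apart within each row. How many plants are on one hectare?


D = 10000 / (row_sp * plant_sp)
  = 10000 / (0.45 * 0.25)
  = 10000 / 0.1125
  = 88888.89 plants/ha


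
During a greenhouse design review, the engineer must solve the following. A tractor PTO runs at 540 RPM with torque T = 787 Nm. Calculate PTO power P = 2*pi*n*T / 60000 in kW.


P = 2*pi*n*T / 60000
  = 2*pi * 540 * 787 / 60000
  = 2670228.09 / 60000
  = 44.50 kW


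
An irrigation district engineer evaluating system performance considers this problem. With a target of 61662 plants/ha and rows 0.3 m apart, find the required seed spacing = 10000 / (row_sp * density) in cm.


spacing = 10000 / (row_sp * density)
        = 10000 / (0.3 * 61662)
        = 10000 / 18498.60
        = 0.54058 m = 54.06 cm


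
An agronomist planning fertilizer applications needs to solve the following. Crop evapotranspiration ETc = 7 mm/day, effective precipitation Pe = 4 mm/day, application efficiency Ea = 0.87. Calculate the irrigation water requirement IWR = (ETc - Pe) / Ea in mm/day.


IWR = (ETc - Pe) / Ea
    = (7 - 4) / 0.87
    = 3 / 0.87
    = 3.45 mm/day


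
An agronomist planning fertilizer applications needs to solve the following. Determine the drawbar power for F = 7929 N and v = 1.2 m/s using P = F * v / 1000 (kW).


P = F * v / 1000
  = 7929 * 1.2 / 1000
  = 9514.80 / 1000
  = 9.51 kW


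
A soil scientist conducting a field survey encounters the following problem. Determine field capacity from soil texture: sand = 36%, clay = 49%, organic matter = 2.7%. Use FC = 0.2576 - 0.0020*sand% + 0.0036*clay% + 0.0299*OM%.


FC = 0.2576 - 0.0020*36 + 0.0036*49 + 0.0299*2.7
   = 0.2576 - 0.0720 + 0.1764 + 0.0807
   = 0.4427


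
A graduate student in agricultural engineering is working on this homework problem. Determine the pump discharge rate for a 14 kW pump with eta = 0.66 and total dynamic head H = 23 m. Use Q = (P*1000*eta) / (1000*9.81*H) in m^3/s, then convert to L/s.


Q = (P * 1000 * eta) / (rho * g * H)
  = (14 * 1000 * 0.66) / (1000 * 9.81 * 23)
  = 9240 / 225630
  = 0.04095 m^3/s = 40.95 L/s


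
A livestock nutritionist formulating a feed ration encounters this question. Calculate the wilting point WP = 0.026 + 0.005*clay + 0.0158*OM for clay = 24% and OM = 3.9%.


WP = 0.026 + 0.005*24 + 0.0158*3.9
   = 0.026 + 0.1200 + 0.0616
   = 0.2076


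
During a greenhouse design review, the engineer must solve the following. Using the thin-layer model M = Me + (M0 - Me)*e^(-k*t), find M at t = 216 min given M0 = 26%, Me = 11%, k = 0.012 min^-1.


M = Me + (M0 - Me) * e^(-k*t)
  = 11 + (26 - 11) * e^(-0.012*216)
  = 11 + 15 * e^(-2.592)
  = 11 + 15 * 0.07487
  = 11 + 1.1231
  = 12.12%


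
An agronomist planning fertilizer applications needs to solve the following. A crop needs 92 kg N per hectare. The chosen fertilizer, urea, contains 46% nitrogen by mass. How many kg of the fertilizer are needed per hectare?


Rate = N_required / (N_content / 100)
     = 92 / (46 / 100)
     = 92 / 0.46
     = 200 kg/ha


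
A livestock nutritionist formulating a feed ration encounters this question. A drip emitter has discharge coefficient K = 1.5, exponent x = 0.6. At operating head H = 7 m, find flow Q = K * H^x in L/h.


Q = K * H^x
  = 1.5 * 7^0.6
  = 1.5 * 3.2141
  = 4.82 L/h


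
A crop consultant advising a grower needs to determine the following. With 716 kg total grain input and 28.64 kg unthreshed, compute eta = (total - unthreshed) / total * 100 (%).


eta = (total - unthreshed) / total * 100
    = (716 - 28.64) / 716 * 100
    = 687.36 / 716 * 100
    = 96%


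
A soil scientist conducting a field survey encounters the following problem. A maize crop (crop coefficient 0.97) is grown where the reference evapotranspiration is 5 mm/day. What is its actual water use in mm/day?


ETc = Kc * ET0
    = 0.97 * 5
    = 4.85 mm/day


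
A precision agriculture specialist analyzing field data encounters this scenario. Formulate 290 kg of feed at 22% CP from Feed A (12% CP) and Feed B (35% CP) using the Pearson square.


parts_A = CP_b - target = 35 - 22 = 13
parts_B = target - CP_a = 22 - 12 = 10
total_parts = 13 + 10 = 23
Feed A = 290 * 13 / 23 = 163.91 kg
Feed B = 290 * 10 / 23 = 126.09 kg

163.91 kg


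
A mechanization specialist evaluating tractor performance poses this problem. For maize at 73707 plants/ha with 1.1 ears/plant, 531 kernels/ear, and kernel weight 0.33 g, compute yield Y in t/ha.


Y = density * ears * kernels * kw
  = 73707 * 1.1 * 531 * 0.33 g/ha
  = 14207245.37 g/ha
  = 14207.25 kg/ha = 14.21 t/ha


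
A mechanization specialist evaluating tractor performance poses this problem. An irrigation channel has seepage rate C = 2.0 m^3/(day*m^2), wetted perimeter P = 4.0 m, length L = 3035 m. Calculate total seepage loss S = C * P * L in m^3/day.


S = C * P * L
  = 2.0 * 4.0 * 3035
  = 24280 m^3/day


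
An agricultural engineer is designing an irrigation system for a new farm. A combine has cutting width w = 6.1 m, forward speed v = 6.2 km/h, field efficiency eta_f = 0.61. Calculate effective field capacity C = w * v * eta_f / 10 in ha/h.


C = w * v * eta_f / 10
  = 6.1 * 6.2 * 0.61 / 10
  = 23.07 / 10
  = 2.31 ha/h


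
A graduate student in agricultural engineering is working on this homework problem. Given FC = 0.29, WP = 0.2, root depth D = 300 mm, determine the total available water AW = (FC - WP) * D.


AW = (FC - WP) * D
   = (0.29 - 0.2) * 300
   = 0.09 * 300
   = 27 mm


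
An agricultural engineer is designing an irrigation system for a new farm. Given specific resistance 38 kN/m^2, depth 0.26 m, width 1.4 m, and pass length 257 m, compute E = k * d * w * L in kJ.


E = k * d * w * L
  = 38 * 0.26 * 1.4 * 257
  = 3554.82 kJ


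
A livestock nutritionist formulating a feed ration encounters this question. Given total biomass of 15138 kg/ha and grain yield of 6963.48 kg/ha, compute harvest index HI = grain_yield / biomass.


HI = grain_yield / biomass
   = 6963.48 / 15138
   = 0.46


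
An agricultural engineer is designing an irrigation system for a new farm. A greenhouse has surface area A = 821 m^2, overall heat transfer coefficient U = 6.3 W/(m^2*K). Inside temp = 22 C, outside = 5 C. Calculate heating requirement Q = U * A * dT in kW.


dT = 22 - (5) = 17 K
Q = U * A * dT
  = 6.3 * 821 * 17
  = 87929.10 W = 87.93 kW


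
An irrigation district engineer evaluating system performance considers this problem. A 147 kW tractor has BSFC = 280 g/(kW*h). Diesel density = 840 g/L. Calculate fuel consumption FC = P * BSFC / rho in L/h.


FC = P * BSFC / rho_fuel
   = 147 * 280 / 840
   = 41160 / 840
   = 49 L/h


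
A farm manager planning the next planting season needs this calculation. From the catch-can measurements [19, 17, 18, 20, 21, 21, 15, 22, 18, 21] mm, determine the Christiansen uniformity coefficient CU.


xbar = 192 / 10 = 19.200
sum|xi - xbar| = 18
CU = 100 * (1 - 18 / (10 * 19.200))
   = 100 * (1 - 0.0938)
   = 90.63%


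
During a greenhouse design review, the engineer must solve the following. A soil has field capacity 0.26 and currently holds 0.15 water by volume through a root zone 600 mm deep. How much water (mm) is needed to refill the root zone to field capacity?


SMD = (FC - theta) * D
    = (0.26 - 0.15) * 600
    = 0.110 * 600
    = 66 mm


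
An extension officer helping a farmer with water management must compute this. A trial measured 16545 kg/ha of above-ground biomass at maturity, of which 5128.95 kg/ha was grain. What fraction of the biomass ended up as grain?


HI = grain_yield / biomass
   = 5128.95 / 16545
   = 0.31


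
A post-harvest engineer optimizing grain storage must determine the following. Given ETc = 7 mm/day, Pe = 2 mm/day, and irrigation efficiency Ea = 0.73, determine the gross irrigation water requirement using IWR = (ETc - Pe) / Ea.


IWR = (ETc - Pe) / Ea
    = (7 - 2) / 0.73
    = 5 / 0.73
    = 6.85 mm/day


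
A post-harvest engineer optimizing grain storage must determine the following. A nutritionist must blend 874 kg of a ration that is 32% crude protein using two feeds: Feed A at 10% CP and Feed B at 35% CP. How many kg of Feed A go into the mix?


parts_A = CP_b - target = 35 - 32 = 3
parts_B = target - CP_a = 32 - 10 = 22
total_parts = 3 + 22 = 25
Feed A = 874 * 3 / 25 = 104.88 kg
Feed B = 874 * 22 / 25 = 769.12 kg

104.88 kg


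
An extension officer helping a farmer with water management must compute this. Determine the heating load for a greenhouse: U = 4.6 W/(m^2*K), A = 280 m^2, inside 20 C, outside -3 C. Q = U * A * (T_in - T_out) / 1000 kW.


dT = 20 - (-3) = 23 K
Q = U * A * dT
  = 4.6 * 280 * 23
  = 29624 W = 29.62 kW


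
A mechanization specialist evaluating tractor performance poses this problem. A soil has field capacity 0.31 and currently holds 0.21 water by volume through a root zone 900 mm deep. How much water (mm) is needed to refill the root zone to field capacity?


SMD = (FC - theta) * D
    = (0.31 - 0.21) * 900
    = 0.100 * 900
    = 90 mm


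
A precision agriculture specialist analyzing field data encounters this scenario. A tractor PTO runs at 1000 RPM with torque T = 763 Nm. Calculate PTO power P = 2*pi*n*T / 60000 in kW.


P = 2*pi*n*T / 60000
  = 2*pi * 1000 * 763 / 60000
  = 4794070.39 / 60000
  = 79.90 kW


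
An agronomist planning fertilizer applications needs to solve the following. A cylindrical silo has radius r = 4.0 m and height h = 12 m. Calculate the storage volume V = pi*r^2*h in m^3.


V = pi * r^2 * h
  = pi * 4.0^2 * 12
  = pi * 16 * 12
  = 603.19 m^3


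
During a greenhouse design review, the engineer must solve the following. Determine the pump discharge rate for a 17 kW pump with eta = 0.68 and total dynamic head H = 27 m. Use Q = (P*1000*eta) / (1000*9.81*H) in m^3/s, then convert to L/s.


Q = (P * 1000 * eta) / (rho * g * H)
  = (17 * 1000 * 0.68) / (1000 * 9.81 * 27)
  = 11560 / 264870
  = 0.04364 m^3/s = 43.64 L/s


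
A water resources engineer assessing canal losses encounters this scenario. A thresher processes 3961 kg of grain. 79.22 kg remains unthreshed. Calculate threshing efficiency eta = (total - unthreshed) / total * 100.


eta = (total - unthreshed) / total * 100
    = (3961 - 79.22) / 3961 * 100
    = 3881.78 / 3961 * 100
    = 98%


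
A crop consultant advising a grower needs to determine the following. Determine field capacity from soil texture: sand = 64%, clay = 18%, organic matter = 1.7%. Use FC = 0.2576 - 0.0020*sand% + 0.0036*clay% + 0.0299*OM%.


FC = 0.2576 - 0.0020*64 + 0.0036*18 + 0.0299*1.7
   = 0.2576 - 0.1280 + 0.0648 + 0.0508
   = 0.2452


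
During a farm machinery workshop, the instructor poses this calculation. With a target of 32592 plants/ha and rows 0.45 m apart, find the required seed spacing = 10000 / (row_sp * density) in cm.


spacing = 10000 / (row_sp * density)
        = 10000 / (0.45 * 32592)
        = 10000 / 14666.40
        = 0.68183 m = 68.18 cm


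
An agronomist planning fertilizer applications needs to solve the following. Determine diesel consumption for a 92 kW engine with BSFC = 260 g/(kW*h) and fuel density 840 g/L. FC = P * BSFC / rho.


FC = P * BSFC / rho_fuel
   = 92 * 260 / 840
   = 23920 / 840
   = 28.48 L/h


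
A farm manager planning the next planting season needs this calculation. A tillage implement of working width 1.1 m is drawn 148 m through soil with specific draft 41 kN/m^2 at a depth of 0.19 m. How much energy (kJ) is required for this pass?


E = k * d * w * L
  = 41 * 0.19 * 1.1 * 148
  = 1268.21 kJ


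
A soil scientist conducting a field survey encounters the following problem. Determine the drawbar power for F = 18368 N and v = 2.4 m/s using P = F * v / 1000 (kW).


P = F * v / 1000
  = 18368 * 2.4 / 1000
  = 44083.20 / 1000
  = 44.08 kW


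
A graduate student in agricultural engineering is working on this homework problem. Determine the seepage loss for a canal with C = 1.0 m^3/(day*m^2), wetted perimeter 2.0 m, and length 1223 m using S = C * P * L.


S = C * P * L
  = 1.0 * 2.0 * 1223
  = 2446 m^3/day


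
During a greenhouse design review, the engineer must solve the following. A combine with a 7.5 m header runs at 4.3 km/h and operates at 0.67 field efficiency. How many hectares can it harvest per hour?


C = w * v * eta_f / 10
  = 7.5 * 4.3 * 0.67 / 10
  = 21.61 / 10
  = 2.16 ha/h


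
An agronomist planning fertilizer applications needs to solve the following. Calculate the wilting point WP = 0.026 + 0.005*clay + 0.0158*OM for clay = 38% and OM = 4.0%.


WP = 0.026 + 0.005*38 + 0.0158*4.0
   = 0.026 + 0.1900 + 0.0632
   = 0.2792


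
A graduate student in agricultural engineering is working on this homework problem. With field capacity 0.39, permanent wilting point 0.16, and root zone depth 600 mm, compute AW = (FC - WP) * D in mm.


AW = (FC - WP) * D
   = (0.39 - 0.16) * 600
   = 0.23 * 600
   = 138 mm


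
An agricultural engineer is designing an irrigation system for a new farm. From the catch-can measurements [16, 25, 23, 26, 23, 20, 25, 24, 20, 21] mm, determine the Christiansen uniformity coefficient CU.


xbar = 223 / 10 = 22.300
sum|xi - xbar| = 24.400
CU = 100 * (1 - 24.400 / (10 * 22.300))
   = 100 * (1 - 0.1094)
   = 89.06%


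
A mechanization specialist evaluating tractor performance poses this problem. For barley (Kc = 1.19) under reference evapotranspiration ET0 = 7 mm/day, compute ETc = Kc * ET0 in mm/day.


ETc = Kc * ET0
    = 1.19 * 7
    = 8.33 mm/day


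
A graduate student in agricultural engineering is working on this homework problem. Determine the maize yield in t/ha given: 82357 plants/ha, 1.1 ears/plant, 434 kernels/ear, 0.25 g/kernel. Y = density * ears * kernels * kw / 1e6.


Y = density * ears * kernels * kw
  = 82357 * 1.1 * 434 * 0.25 g/ha
  = 9829307.95 g/ha
  = 9829.31 kg/ha = 9.83 t/ha


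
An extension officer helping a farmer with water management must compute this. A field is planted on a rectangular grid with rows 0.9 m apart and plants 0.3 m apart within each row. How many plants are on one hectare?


D = 10000 / (row_sp * plant_sp)
  = 10000 / (0.9 * 0.3)
  = 10000 / 0.2700
  = 37037.04 plants/ha


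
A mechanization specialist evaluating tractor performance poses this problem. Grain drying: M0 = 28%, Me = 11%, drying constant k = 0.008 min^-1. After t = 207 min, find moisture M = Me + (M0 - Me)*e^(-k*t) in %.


M = Me + (M0 - Me) * e^(-k*t)
  = 11 + (28 - 11) * e^(-0.008*207)
  = 11 + 17 * e^(-1.656)
  = 11 + 17 * 0.19090
  = 11 + 3.2453
  = 14.25%


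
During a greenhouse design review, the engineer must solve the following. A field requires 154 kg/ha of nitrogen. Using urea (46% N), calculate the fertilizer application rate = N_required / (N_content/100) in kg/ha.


Rate = N_required / (N_content / 100)
     = 154 / (46 / 100)
     = 154 / 0.46
     = 334.78 kg/ha


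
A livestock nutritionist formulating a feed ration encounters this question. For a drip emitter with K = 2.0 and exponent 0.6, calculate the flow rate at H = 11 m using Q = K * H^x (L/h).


Q = K * H^x
  = 2.0 * 11^0.6
  = 2.0 * 4.2154
  = 8.43 L/h


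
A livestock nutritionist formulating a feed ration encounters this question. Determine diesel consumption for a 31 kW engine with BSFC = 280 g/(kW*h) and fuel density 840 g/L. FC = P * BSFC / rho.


FC = P * BSFC / rho_fuel
   = 31 * 280 / 840
   = 8680 / 840
   = 10.33 L/h


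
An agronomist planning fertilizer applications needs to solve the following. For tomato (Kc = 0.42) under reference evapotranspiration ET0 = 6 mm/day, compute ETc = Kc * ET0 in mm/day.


ETc = Kc * ET0
    = 0.42 * 6
    = 2.52 mm/day


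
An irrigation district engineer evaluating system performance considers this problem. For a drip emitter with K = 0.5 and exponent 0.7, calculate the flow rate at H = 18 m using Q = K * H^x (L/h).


Q = K * H^x
  = 0.5 * 18^0.7
  = 0.5 * 7.5629
  = 3.78 L/h


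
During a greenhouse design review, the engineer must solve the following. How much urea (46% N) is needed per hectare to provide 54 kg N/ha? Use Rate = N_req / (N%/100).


Rate = N_required / (N_content / 100)
     = 54 / (46 / 100)
     = 54 / 0.46
     = 117.39 kg/ha


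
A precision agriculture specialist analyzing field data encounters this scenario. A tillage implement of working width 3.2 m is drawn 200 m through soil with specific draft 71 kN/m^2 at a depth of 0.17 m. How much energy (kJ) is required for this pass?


E = k * d * w * L
  = 71 * 0.17 * 3.2 * 200
  = 7724.80 kJ


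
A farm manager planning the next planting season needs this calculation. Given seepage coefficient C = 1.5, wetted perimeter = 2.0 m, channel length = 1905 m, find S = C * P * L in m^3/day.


S = C * P * L
  = 1.5 * 2.0 * 1905
  = 5715 m^3/day


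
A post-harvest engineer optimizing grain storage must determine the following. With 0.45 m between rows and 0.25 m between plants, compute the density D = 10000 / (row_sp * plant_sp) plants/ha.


D = 10000 / (row_sp * plant_sp)
  = 10000 / (0.45 * 0.25)
  = 10000 / 0.1125
  = 88888.89 plants/ha


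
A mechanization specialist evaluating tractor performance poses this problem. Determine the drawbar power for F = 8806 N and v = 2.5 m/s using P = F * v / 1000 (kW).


P = F * v / 1000
  = 8806 * 2.5 / 1000
  = 22015 / 1000
  = 22.02 kW


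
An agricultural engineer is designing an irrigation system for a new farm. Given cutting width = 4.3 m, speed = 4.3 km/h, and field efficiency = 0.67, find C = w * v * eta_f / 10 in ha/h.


C = w * v * eta_f / 10
  = 4.3 * 4.3 * 0.67 / 10
  = 12.39 / 10
  = 1.24 ha/h


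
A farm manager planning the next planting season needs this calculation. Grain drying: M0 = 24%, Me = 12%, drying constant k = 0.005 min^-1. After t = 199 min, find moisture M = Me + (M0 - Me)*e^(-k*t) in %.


M = Me + (M0 - Me) * e^(-k*t)
  = 12 + (24 - 12) * e^(-0.005*199)
  = 12 + 12 * e^(-0.995)
  = 12 + 12 * 0.36972
  = 12 + 4.4367
  = 16.44%


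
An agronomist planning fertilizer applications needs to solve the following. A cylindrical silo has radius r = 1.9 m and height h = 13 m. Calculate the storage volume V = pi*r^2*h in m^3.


V = pi * r^2 * h
  = pi * 1.9^2 * 13
  = pi * 3.61 * 13
  = 147.43 m^3


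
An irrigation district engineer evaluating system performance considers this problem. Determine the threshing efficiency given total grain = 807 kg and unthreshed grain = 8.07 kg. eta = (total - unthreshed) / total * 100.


eta = (total - unthreshed) / total * 100
    = (807 - 8.07) / 807 * 100
    = 798.93 / 807 * 100
    = 99%


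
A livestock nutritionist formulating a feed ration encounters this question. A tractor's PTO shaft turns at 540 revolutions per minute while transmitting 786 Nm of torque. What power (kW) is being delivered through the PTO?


P = 2*pi*n*T / 60000
  = 2*pi * 540 * 786 / 60000
  = 2666835.17 / 60000
  = 44.45 kW


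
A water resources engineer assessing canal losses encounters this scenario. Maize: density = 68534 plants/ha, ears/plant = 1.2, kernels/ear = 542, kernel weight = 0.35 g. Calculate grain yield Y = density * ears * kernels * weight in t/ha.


Y = density * ears * kernels * kw
  = 68534 * 1.2 * 542 * 0.35 g/ha
  = 15601079.76 g/ha
  = 15601.08 kg/ha = 15.60 t/ha


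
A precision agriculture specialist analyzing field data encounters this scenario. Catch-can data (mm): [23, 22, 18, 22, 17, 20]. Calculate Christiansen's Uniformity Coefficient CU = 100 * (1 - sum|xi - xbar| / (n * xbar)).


xbar = 122 / 6 = 20.333
sum|xi - xbar| = 12
CU = 100 * (1 - 12 / (6 * 20.333))
   = 100 * (1 - 0.0984)
   = 90.16%


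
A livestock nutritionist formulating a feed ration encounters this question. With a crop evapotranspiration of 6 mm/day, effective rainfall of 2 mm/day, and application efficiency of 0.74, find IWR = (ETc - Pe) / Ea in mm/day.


IWR = (ETc - Pe) / Ea
    = (6 - 2) / 0.74
    = 4 / 0.74
    = 5.41 mm/day


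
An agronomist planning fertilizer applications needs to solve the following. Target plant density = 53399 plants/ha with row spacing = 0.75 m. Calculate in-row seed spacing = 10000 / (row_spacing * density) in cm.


spacing = 10000 / (row_sp * density)
        = 10000 / (0.75 * 53399)
        = 10000 / 40049.25
        = 0.24969 m = 24.97 cm


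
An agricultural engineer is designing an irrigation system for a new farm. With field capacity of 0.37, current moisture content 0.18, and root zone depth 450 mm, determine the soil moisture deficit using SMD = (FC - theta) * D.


SMD = (FC - theta) * D
    = (0.37 - 0.18) * 450
    = 0.190 * 450
    = 85.50 mm


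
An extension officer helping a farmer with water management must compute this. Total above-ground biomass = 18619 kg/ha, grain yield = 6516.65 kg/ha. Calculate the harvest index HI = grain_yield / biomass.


HI = grain_yield / biomass
   = 6516.65 / 18619
   = 0.35


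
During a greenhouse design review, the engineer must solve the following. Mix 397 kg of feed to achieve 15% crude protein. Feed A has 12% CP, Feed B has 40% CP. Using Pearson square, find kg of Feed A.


parts_A = CP_b - target = 40 - 15 = 25
parts_B = target - CP_a = 15 - 12 = 3
total_parts = 25 + 3 = 28
Feed A = 397 * 25 / 28 = 354.46 kg
Feed B = 397 * 3 / 28 = 42.54 kg

354.46 kg


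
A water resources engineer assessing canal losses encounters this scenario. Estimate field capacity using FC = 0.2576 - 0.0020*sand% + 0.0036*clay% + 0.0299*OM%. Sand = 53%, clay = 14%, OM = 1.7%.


FC = 0.2576 - 0.0020*53 + 0.0036*14 + 0.0299*1.7
   = 0.2576 - 0.1060 + 0.0504 + 0.0508
   = 0.2528


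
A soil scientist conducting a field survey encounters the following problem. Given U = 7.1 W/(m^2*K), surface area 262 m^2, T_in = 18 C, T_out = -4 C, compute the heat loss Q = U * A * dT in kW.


dT = 18 - (-4) = 22 K
Q = U * A * dT
  = 7.1 * 262 * 22
  = 40924.40 W = 40.92 kW


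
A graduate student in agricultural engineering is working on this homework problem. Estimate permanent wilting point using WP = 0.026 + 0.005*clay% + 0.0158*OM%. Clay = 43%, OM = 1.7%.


WP = 0.026 + 0.005*43 + 0.0158*1.7
   = 0.026 + 0.2150 + 0.0269
   = 0.2679


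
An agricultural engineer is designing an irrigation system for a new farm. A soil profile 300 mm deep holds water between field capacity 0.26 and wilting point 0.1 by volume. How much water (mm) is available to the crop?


AW = (FC - WP) * D
   = (0.26 - 0.1) * 300
   = 0.16 * 300
   = 48 mm


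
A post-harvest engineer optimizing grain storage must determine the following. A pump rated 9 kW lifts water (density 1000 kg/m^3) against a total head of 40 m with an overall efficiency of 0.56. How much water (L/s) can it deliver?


Q = (P * 1000 * eta) / (rho * g * H)
  = (9 * 1000 * 0.56) / (1000 * 9.81 * 40)
  = 5040 / 392400
  = 0.01284 m^3/s = 12.84 L/s


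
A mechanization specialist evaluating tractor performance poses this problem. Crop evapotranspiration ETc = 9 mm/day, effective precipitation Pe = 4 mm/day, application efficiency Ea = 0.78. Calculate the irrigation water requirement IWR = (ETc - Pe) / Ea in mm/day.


IWR = (ETc - Pe) / Ea
    = (9 - 4) / 0.78
    = 5 / 0.78
    = 6.41 mm/day


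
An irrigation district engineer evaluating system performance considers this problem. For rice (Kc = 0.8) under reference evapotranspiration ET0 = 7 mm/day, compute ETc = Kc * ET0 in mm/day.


ETc = Kc * ET0
    = 0.8 * 7
    = 5.60 mm/day


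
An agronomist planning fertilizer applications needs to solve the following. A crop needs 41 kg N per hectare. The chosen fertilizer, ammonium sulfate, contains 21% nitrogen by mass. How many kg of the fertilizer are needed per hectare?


Rate = N_required / (N_content / 100)
     = 41 / (21 / 100)
     = 41 / 0.21
     = 195.24 kg/ha


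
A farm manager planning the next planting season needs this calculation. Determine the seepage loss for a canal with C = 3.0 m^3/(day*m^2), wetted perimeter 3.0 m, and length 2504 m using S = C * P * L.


S = C * P * L
  = 3.0 * 3.0 * 2504
  = 22536 m^3/day


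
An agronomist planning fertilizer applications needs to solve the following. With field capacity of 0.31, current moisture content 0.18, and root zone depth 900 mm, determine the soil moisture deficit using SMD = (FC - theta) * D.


SMD = (FC - theta) * D
    = (0.31 - 0.18) * 900
    = 0.130 * 900
    = 117 mm


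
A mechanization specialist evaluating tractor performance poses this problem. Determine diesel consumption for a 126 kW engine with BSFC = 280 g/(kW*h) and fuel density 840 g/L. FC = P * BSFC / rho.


FC = P * BSFC / rho_fuel
   = 126 * 280 / 840
   = 35280 / 840
   = 42 L/h


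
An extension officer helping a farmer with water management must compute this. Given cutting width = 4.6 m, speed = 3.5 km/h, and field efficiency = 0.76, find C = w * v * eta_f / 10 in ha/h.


C = w * v * eta_f / 10
  = 4.6 * 3.5 * 0.76 / 10
  = 12.24 / 10
  = 1.22 ha/h


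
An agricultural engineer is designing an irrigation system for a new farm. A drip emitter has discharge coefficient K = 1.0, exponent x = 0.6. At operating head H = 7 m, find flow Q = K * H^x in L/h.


Q = K * H^x
  = 1.0 * 7^0.6
  = 1.0 * 3.2141
  = 3.21 L/h


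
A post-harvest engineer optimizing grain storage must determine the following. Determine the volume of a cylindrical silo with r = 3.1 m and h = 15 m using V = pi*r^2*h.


V = pi * r^2 * h
  = pi * 3.1^2 * 15
  = pi * 9.61 * 15
  = 452.86 m^3


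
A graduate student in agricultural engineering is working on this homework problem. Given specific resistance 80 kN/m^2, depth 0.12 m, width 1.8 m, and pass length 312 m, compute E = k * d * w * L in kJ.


E = k * d * w * L
  = 80 * 0.12 * 1.8 * 312
  = 5391.36 kJ


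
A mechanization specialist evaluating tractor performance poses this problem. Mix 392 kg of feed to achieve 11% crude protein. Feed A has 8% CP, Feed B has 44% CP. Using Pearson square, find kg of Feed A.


parts_A = CP_b - target = 44 - 11 = 33
parts_B = target - CP_a = 11 - 8 = 3
total_parts = 33 + 3 = 36
Feed A = 392 * 33 / 36 = 359.33 kg
Feed B = 392 * 3 / 36 = 32.67 kg

359.33 kg


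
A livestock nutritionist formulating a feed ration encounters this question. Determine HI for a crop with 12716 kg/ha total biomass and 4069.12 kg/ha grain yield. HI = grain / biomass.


HI = grain_yield / biomass
   = 4069.12 / 12716
   = 0.32


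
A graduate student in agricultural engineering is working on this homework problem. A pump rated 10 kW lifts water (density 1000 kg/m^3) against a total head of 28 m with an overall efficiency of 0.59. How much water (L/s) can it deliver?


Q = (P * 1000 * eta) / (rho * g * H)
  = (10 * 1000 * 0.59) / (1000 * 9.81 * 28)
  = 5900 / 274680
  = 0.02148 m^3/s = 21.48 L/s


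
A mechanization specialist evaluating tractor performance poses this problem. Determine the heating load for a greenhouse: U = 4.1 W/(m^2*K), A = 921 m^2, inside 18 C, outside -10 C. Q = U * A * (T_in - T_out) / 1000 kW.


dT = 18 - (-10) = 28 K
Q = U * A * dT
  = 4.1 * 921 * 28
  = 105730.80 W = 105.73 kW


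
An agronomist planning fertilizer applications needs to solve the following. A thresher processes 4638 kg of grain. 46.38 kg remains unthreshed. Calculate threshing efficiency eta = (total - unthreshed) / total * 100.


eta = (total - unthreshed) / total * 100
    = (4638 - 46.38) / 4638 * 100
    = 4591.62 / 4638 * 100
    = 99%


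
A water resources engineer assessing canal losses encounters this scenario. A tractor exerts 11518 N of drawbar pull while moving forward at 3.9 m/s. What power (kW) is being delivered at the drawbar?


P = F * v / 1000
  = 11518 * 3.9 / 1000
  = 44920.20 / 1000
  = 44.92 kW


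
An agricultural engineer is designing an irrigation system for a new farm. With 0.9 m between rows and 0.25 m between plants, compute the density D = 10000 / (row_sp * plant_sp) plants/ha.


D = 10000 / (row_sp * plant_sp)
  = 10000 / (0.9 * 0.25)
  = 10000 / 0.2250
  = 44444.44 plants/ha


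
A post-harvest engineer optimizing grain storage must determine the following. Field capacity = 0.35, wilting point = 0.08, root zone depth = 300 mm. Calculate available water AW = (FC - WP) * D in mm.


AW = (FC - WP) * D
   = (0.35 - 0.08) * 300
   = 0.27 * 300
   = 81 mm


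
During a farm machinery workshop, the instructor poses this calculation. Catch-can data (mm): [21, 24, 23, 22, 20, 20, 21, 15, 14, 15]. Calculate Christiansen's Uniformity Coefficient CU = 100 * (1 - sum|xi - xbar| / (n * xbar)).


xbar = 195 / 10 = 19.500
sum|xi - xbar| = 29
CU = 100 * (1 - 29 / (10 * 19.500))
   = 100 * (1 - 0.1487)
   = 85.13%


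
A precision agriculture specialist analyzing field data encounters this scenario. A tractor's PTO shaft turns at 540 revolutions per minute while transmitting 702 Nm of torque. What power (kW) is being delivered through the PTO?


P = 2*pi*n*T / 60000
  = 2*pi * 540 * 702 / 60000
  = 2381829.89 / 60000
  = 39.70 kW


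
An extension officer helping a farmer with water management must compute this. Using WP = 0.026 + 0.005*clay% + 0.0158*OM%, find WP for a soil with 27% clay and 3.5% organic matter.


WP = 0.026 + 0.005*27 + 0.0158*3.5
   = 0.026 + 0.1350 + 0.0553
   = 0.2163


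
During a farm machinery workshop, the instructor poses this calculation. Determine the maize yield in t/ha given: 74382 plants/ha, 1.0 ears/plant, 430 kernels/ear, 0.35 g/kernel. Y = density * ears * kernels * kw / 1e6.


Y = density * ears * kernels * kw
  = 74382 * 1.0 * 430 * 0.35 g/ha
  = 11194491 g/ha
  = 11194.49 kg/ha = 11.19 t/ha


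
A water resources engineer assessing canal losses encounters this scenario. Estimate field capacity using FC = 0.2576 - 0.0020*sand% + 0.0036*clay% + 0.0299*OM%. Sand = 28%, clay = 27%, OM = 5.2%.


FC = 0.2576 - 0.0020*28 + 0.0036*27 + 0.0299*5.2
   = 0.2576 - 0.0560 + 0.0972 + 0.1555
   = 0.4543


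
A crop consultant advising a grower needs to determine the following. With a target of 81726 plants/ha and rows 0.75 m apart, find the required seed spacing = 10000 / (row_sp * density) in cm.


spacing = 10000 / (row_sp * density)
        = 10000 / (0.75 * 81726)
        = 10000 / 61294.50
        = 0.16315 m = 16.31 cm
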